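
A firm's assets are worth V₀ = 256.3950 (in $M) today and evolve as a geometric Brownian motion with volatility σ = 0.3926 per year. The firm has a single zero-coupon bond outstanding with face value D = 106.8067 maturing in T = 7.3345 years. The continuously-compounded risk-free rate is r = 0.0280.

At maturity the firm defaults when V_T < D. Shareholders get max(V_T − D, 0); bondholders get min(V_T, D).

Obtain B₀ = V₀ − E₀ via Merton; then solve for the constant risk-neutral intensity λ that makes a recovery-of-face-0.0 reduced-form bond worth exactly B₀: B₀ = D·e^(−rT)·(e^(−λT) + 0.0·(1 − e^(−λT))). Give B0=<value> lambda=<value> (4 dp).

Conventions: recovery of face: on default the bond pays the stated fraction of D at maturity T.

B0=75.2649 lambda=0.0197

Apply the equity-as-call identities (strike 106.8067, horizon 7.3345 years):
d₁ = [ln(V₀/D) + (r + σ²/2)T] / (σ√T)
   = [ln(256.3950/106.8067) + (0.0280 + 0.5·0.3926²)·7.3345] / (0.3926·√7.3345)
   = [0.875699 + 0.770617] / 1.063250 = 1.548380
d₂ = d₁ − σ√T = 1.548380 − 1.063250 = 0.485129
N(d₁) = 0.939235,  N(d₂) = 0.686208,  e^(−rT) = 0.814349
E₀ = V₀·N(d₁) − D·e^(−rT)·N(d₂)
   = 256.3950·0.939235 − 106.8067·0.814349·0.686208 = 181.130103
B₀ = V₀ − E₀ = 256.3950 − 181.130103 = 75.264897
e^(−λT) = (B₀·e^(rT)/D − 0)/(1 − 0) = (75.2649·1.227974/106.8067 − 0)/1 = 0.86533309
λ = −ln(0.86533309)/7.3345 = 0.019721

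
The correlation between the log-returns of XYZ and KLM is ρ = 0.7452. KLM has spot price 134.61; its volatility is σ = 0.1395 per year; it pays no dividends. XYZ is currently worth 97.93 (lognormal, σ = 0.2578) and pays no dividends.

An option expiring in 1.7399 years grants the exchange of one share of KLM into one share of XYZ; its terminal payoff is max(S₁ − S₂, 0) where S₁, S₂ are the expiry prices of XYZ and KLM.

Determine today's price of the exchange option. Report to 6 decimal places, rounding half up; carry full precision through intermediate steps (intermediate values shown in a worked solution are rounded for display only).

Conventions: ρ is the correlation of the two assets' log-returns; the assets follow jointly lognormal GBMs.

σ_eff = √(σ₁² + σ₂² − 2ρσ₁σ₂) = √(0.2578² + 0.1395² − 2·0.7452·0.2578·0.1395) = 0.179782
d₁ = (ln(S₁/S₂) + (q₂ − q₁ + σ_eff²/2)T) / (σ_eff√T) = (ln(97.93/134.61) + (0.0 − 0.0 + 0.016161)·1.7399) / 0.237142 = -1.222938
d₂ = d₁ − σ_eff√T = -1.222938 − 0.237142 = -1.460081
N(d₁) = 0.110676,  N(d₂) = 0.072134
V = S₁·e^{−q₁T}·N(d₁) − S₂·e^{−q₂T}·N(d₂) = 10.838547 − 9.709948 = 1.128598
Key observation: no risk-free rate is needed — with the second asset as numeraire the exchange option is a call on the ratio S₁/S₂, and r cancels out of the value.

exchange price = 1.128598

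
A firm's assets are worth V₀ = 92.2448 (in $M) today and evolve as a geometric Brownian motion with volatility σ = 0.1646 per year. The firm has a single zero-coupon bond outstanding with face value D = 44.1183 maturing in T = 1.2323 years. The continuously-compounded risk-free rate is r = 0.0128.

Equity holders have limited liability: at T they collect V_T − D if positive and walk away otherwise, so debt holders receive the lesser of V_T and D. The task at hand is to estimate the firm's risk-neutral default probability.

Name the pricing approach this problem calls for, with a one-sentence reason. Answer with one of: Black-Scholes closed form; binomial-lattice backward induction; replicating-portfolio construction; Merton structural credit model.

Key observation: with the firm-asset dynamics (V₀ = 92.2448) and a single zero-coupon liability of face 44.1183 given, debt value, spread, and default probability all derive from the option view of the balance sheet.

framework: Merton structural credit model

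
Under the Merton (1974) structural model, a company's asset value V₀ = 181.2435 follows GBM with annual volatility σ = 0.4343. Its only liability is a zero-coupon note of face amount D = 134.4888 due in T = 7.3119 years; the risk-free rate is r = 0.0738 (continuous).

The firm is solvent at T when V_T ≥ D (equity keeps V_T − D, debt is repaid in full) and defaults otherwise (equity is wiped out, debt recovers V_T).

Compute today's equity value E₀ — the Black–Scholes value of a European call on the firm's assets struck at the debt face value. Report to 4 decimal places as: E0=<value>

E0=120.5784

With assets at 181.2435 and a single debt payment of 134.4888 at 7.3119 years:
d₁ = [ln(V₀/D) + (r + σ²/2)T] / (σ√T)
   = [ln(181.2435/134.4888) + (0.0738 + 0.5·0.4343²)·7.3119] / (0.4343·√7.3119)
   = [0.298361 + 1.229191] / 1.174370 = 1.300741
d₂ = d₁ − σ√T = 1.300741 − 1.174370 = 0.126371
N(d₁) = 0.903326,  N(d₂) = 0.550281,  e^(−rT) = 0.582971
E₀ = V₀·N(d₁) − D·e^(−rT)·N(d₂)
   = 181.2435·0.903326 − 134.4888·0.582971·0.550281 = 120.578352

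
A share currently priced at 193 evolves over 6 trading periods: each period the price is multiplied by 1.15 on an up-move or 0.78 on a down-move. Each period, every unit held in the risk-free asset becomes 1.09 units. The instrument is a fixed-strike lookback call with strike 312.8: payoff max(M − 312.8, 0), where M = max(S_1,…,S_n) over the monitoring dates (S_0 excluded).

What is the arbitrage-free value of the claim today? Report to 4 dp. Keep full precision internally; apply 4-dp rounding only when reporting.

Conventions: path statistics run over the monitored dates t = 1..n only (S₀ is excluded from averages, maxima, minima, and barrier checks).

Under the martingale measure an up-move has probability p* = 0.8378; value the claim as the probability-weighted average of per-path payoffs, discounted 6 periods at R = 1.09.
Enumerate all 2^6 = 64 price paths (U = up ×1.15, D = down ×0.78); each path with k up-moves has probability p*^k·(1−p*)^(6−k).
DDDDDD: M=150.5400, payoff=0.0000, prob=0.000018
UDDDDD: M=221.9500, payoff=0.0000, prob=0.000094
DUDDDD: M=173.1210, payoff=0.0000, prob=0.000094
UUDDDD: M=255.2425, payoff=0.0000, prob=0.000485
DDUDDD: M=150.5400, payoff=0.0000, prob=0.000094
UDUDDD: M=221.9500, payoff=0.0000, prob=0.000485
DUUDDD: M=199.0891, payoff=0.0000, prob=0.000485
UUUDDD: M=293.5289, payoff=0.0000, prob=0.002508
DDDUDD: M=150.5400, payoff=0.0000, prob=0.000094
UDDUDD: M=221.9500, payoff=0.0000, prob=0.000485
DUDUDD: M=173.1210, payoff=0.0000, prob=0.000485
UUDUDD: M=255.2425, payoff=0.0000, prob=0.002508
DDUUDD: M=155.2895, payoff=0.0000, prob=0.000485
UDUUDD: M=228.9525, payoff=0.0000, prob=0.002508
DUUUDD: M=228.9525, payoff=0.0000, prob=0.002508
UUUUDD: M=337.5582, payoff=24.7582, prob=0.012958
DDDDUD: M=150.5400, payoff=0.0000, prob=0.000094
UDDDUD: M=221.9500, payoff=0.0000, prob=0.000485
DUDDUD: M=173.1210, payoff=0.0000, prob=0.000485
UUDDUD: M=255.2425, payoff=0.0000, prob=0.002508
DDUDUD: M=150.5400, payoff=0.0000, prob=0.000485
UDUDUD: M=221.9500, payoff=0.0000, prob=0.002508
DUUDUD: M=199.0891, payoff=0.0000, prob=0.002508
UUUDUD: M=293.5289, payoff=0.0000, prob=0.012958
DDDUUD: M=150.5400, payoff=0.0000, prob=0.000485
UDDUUD: M=221.9500, payoff=0.0000, prob=0.002508
DUDUUD: M=178.5830, payoff=0.0000, prob=0.002508
UUDUUD: M=263.2954, payoff=0.0000, prob=0.012958
DDUUUD: M=178.5830, payoff=0.0000, prob=0.002508
UDUUUD: M=263.2954, payoff=0.0000, prob=0.012958
DUUUUD: M=263.2954, payoff=0.0000, prob=0.012958
UUUUUD: M=388.1919, payoff=75.3919, prob=0.066950
DDDDDU: M=150.5400, payoff=0.0000, prob=0.000094
UDDDDU: M=221.9500, payoff=0.0000, prob=0.000485
DUDDDU: M=173.1210, payoff=0.0000, prob=0.000485
UUDDDU: M=255.2425, payoff=0.0000, prob=0.002508
DDUDDU: M=150.5400, payoff=0.0000, prob=0.000485
UDUDDU: M=221.9500, payoff=0.0000, prob=0.002508
DUUDDU: M=199.0891, payoff=0.0000, prob=0.002508
UUUDDU: M=293.5289, payoff=0.0000, prob=0.012958
DDDUDU: M=150.5400, payoff=0.0000, prob=0.000485
UDDUDU: M=221.9500, payoff=0.0000, prob=0.002508
DUDUDU: M=173.1210, payoff=0.0000, prob=0.002508
UUDUDU: M=255.2425, payoff=0.0000, prob=0.012958
DDUUDU: M=155.2895, payoff=0.0000, prob=0.002508
UDUUDU: M=228.9525, payoff=0.0000, prob=0.012958
DUUUDU: M=228.9525, payoff=0.0000, prob=0.012958
UUUUDU: M=337.5582, payoff=24.7582, prob=0.066950
DDDDUU: M=150.5400, payoff=0.0000, prob=0.000485
UDDDUU: M=221.9500, payoff=0.0000, prob=0.002508
DUDDUU: M=173.1210, payoff=0.0000, prob=0.002508
UUDDUU: M=255.2425, payoff=0.0000, prob=0.012958
DDUDUU: M=150.5400, payoff=0.0000, prob=0.002508
UDUDUU: M=221.9500, payoff=0.0000, prob=0.012958
DUUDUU: M=205.3704, payoff=0.0000, prob=0.012958
UUUDUU: M=302.7897, payoff=0.0000, prob=0.066950
DDDUUU: M=150.5400, payoff=0.0000, prob=0.002508
UDDUUU: M=221.9500, payoff=0.0000, prob=0.012958
DUDUUU: M=205.3704, payoff=0.0000, prob=0.012958
UUDUUU: M=302.7897, payoff=0.0000, prob=0.066950
DDUUUU: M=205.3704, payoff=0.0000, prob=0.012958
UDUUUU: M=302.7897, payoff=0.0000, prob=0.066950
DUUUUU: M=302.7897, payoff=0.0000, prob=0.066950
UUUUUU: M=446.4207, payoff=133.6207, prob=0.345907
Price = Σ prob·payoff / R^6 = 53.246246 / 1.677100 = 31.7490

price = 31.7490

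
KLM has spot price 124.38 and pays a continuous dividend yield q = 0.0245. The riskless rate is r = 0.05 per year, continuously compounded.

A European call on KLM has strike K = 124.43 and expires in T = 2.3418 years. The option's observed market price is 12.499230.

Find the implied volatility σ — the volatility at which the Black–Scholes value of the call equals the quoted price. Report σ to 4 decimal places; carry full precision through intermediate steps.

sigma = 0.1252

At σ = 0.1252 the Black–Scholes value reproduces the quote:
σ√T = 0.1252·√2.3418 = 0.191593
d₁ = (ln(S/K) + (r−q+σ²/2)T) / (σ√T) = (ln(124.38/124.43) + (0.05−0.0245+0.1252²/2)·2.3418) / 0.191593 = (-0.000402 + 0.078070) / 0.191593 = 0.405380
d₂ = d₁ − σ√T = 0.405380 − 0.191593 = 0.213787
e^{−rT} = 0.889505
e^{−qT} = 0.944241
N(d₁) = 0.657401,  N(d₂) = 0.584643
V = S·e^{−qT}·N(d₁) − K·e^{−rT}·N(d₂) = 77.208227 − 64.708997 = 12.499230 (matching the quote); vega is positive throughout, so no other σ reproduces this price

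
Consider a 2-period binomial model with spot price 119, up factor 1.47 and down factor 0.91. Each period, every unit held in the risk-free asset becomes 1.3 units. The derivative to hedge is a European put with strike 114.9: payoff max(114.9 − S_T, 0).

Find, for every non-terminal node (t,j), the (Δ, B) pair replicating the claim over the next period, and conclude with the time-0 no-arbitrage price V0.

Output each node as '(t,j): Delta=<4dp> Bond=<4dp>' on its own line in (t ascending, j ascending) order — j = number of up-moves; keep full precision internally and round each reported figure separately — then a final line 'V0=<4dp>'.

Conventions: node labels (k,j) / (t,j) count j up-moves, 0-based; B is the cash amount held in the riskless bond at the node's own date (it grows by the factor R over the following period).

(0,0): Delta=-0.0573 Bond=7.7123
(1,0): Delta=-0.2697 Bond=33.0267
(1,1): Delta=0.0000 Bond=0.0000
V0=0.8919

Since d<R<u, set p* = (R−d)/(u−d) = 0.6964; price each node as the discounted p*-expectation of its children.
Terminal payoffs: V(2,0)=16.3561, V(2,1)=0.0000, V(2,2)=0.0000
(1,0): S=108.2900. Δ = (V_up−V_dn)/(S_up−S_dn) = (0.0000−16.3561)/(159.1863−98.5439) = -0.2697. V = [p*·0.0000 + (1−p*)·16.3561]/1.3 = 3.8194. B = V − Δ·S = 33.0267.
(1,1): S=174.9300. Δ = (V_up−V_dn)/(S_up−S_dn) = (0.0000−0.0000)/(257.1471−159.1863) = 0.0000. V = [p*·0.0000 + (1−p*)·0.0000]/1.3 = 0.0000. B = V − Δ·S = 0.0000.
(0,0): S=119.0000. Δ = (V_up−V_dn)/(S_up−S_dn) = (0.0000−3.8194)/(174.9300−108.2900) = -0.0573. V = [p*·0.0000 + (1−p*)·3.8194]/1.3 = 0.8919. B = V − Δ·S = 7.7123.
Sanity check at the root: Δ(0,0)·S0 + B(0,0) reproduces V0 = 0.8919.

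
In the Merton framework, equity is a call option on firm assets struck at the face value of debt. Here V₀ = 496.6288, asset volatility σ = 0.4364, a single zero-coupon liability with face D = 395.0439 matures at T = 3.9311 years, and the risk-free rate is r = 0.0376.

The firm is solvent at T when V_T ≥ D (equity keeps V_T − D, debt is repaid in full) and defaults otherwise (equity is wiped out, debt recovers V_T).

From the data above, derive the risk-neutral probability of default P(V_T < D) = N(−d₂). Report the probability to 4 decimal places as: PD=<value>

PD=0.4989

With assets at 496.6288 and a single debt payment of 395.0439 at 3.9311 years:
d₁ = [ln(V₀/D) + (r + σ²/2)T] / (σ√T)
   = [ln(496.6288/395.0439) + (0.0376 + 0.5·0.4364²)·3.9311] / (0.4364·√3.9311)
   = [0.228846 + 0.522138] / 0.865250 = 0.867939
d₂ = d₁ − σ√T = 0.867939 − 0.865250 = 0.002689
risk-neutral PD = N(−d₂) = N(-0.002689) = 0.498927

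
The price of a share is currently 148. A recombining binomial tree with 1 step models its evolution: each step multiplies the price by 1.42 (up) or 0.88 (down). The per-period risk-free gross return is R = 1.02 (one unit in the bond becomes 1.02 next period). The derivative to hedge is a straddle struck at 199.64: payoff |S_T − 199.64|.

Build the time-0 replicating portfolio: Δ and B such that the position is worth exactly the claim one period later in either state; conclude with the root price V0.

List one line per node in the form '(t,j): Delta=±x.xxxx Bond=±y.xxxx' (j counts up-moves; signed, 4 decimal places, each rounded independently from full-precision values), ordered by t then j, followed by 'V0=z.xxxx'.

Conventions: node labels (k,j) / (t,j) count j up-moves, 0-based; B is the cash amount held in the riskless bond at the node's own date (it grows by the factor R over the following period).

(0,0): Delta=-0.7367 Bond=162.1104
V0=53.0733

Risk-neutral probability p* = (R−d)/(u−d) = (1.02−0.88)/(1.42−0.88) = 0.2593.
At maturity the claim pays: V(1,0)=69.4000, V(1,1)=10.5200
(0,0): S=148.0000. Δ = (V_up−V_dn)/(S_up−S_dn) = (10.5200−69.4000)/(210.1600−130.2400) = -0.7367. V = [p*·10.5200 + (1−p*)·69.4000]/1.02 = 53.0733. B = V − Δ·S = 162.1104.
Sanity check at the root: Δ(0,0)·S0 + B(0,0) reproduces V0 = 53.0733.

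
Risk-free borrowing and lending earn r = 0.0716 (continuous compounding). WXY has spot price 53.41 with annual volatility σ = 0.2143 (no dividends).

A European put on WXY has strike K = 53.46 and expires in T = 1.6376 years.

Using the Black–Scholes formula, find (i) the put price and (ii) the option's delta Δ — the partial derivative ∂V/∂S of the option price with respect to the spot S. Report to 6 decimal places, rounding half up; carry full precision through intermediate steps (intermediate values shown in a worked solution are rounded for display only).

price = 3.057022
Δ = -0.287309

σ√T = 0.2143·√1.6376 = 0.274237
d₁ = (ln(S/K) + (r+σ²/2)T) / (σ√T) = (ln(53.41/53.46) + (0.0716+0.2143²/2)·1.6376) / 0.274237 = (-0.000936 + 0.154855) / 0.274237 = 0.561264
d₂ = d₁ − σ√T = 0.561264 − 0.274237 = 0.287027
e^{−rT} = 0.889361
N(−d₁) = 0.287309,  N(−d₂) = 0.387046
Put price V = K·e^{−rT}·N(−d₂) − S·N(−d₁) = 18.402181 − 15.345159 = 3.057022
Δ = −N(−d₁) = -0.287309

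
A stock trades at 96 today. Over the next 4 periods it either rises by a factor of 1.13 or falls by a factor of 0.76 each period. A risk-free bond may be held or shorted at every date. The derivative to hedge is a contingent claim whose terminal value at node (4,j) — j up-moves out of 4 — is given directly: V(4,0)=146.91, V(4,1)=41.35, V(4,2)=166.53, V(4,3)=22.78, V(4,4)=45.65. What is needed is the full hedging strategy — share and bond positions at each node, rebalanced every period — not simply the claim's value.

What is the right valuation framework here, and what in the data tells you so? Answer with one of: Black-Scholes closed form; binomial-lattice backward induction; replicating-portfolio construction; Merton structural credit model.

framework: replicating-portfolio construction

Key observation: since the answer must list Δ and B at each node of the 1.13/0.76 lattice on 96, the replicating-portfolio method — solving the two-state system at every node — is the one that applies.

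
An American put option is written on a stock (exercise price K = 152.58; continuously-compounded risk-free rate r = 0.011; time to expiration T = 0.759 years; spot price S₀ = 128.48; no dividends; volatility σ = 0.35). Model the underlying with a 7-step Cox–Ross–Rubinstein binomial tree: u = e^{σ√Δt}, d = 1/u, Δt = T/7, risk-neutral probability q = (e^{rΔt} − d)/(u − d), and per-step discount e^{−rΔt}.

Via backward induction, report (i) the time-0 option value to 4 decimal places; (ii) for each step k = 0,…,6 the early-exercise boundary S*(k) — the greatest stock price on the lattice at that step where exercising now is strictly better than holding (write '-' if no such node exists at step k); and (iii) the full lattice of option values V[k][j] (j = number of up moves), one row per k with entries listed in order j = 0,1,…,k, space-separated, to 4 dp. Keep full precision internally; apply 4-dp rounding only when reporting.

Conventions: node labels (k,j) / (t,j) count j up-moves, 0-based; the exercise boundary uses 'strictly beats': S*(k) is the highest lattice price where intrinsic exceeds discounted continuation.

price = 31.1807
boundary = - - - 90.9240 102.0307 114.4941 128.4800
tree:
31.1807
40.5267 20.9863
50.9173 29.2075 12.0026
61.6560 39.2416 18.2518 5.1638
71.5537 50.5493 26.9111 8.7797 1.2024
80.3739 61.6560 38.0859 14.6958 2.2991 0.0000
88.2340 71.5537 50.5493 24.1000 4.3961 0.0000 0.0000
95.2385 80.3739 61.6560 38.0859 8.4057 0.0000 0.0000 0.0000

Δt=0.10843  u=1.12215  d=0.89114  q=0.47639  discount=0.99881
step 7 (expiry): payoffs max(K−S,0) = 95.2385 80.3739 61.6560 38.0859 8.4057 0.0000 0.0000 0.0000
step 6: (k=6,j=0): S=64.3460, K−S=88.2340, hold=88.0521 ⇒ V=88.2340 exercise | (k=6,j=1): S=81.0263, K−S=71.5537, hold=71.3718 ⇒ V=71.5537 exercise | (k=6,j=2): S=102.0307, K−S=50.5493, hold=50.3674 ⇒ V=50.5493 exercise | (k=6,j=3): S=128.4800, K−S=24.1000, hold=23.9181 ⇒ V=24.1000 exercise | (k=6,j=4): S=161.7857, K−S=0.0000, hold=4.3961 ⇒ V=4.3961 continue | (k=6,j=5): S=203.7252, K−S=0.0000, hold=0.0000 ⇒ V=0.0000 continue | (k=6,j=6): S=256.5367, K−S=0.0000, hold=0.0000 ⇒ V=0.0000 continue  boundary S*=128.4800
step 5: (k=5,j=0): S=72.2061, K−S=80.3739, hold=80.1920 ⇒ V=80.3739 exercise | (k=5,j=1): S=90.9240, K−S=61.6560, hold=61.4741 ⇒ V=61.6560 exercise | (k=5,j=2): S=114.4941, K−S=38.0859, hold=37.9040 ⇒ V=38.0859 exercise | (k=5,j=3): S=144.1743, K−S=8.4057, hold=14.6958 ⇒ V=14.6958 continue | (k=5,j=4): S=181.5484, K−S=0.0000, hold=2.2991 ⇒ V=2.2991 continue | (k=5,j=5): S=228.6110, K−S=0.0000, hold=0.0000 ⇒ V=0.0000 continue  boundary S*=114.4941
step 4: (k=4,j=0): S=81.0263, K−S=71.5537, hold=71.3718 ⇒ V=71.5537 exercise | (k=4,j=1): S=102.0307, K−S=50.5493, hold=50.3674 ⇒ V=50.5493 exercise | (k=4,j=2): S=128.4800, K−S=24.1000, hold=26.9111 ⇒ V=26.9111 continue | (k=4,j=3): S=161.7857, K−S=0.0000, hold=8.7797 ⇒ V=8.7797 continue | (k=4,j=4): S=203.7252, K−S=0.0000, hold=1.2024 ⇒ V=1.2024 continue  boundary S*=102.0307
step 3: (k=3,j=0): S=90.9240, K−S=61.6560, hold=61.4741 ⇒ V=61.6560 exercise | (k=3,j=1): S=114.4941, K−S=38.0859, hold=39.2416 ⇒ V=39.2416 continue | (k=3,j=2): S=144.1743, K−S=8.4057, hold=18.2518 ⇒ V=18.2518 continue | (k=3,j=3): S=181.5484, K−S=0.0000, hold=5.1638 ⇒ V=5.1638 continue  boundary S*=90.9240
step 2: (k=2,j=0): S=102.0307, K−S=50.5493, hold=50.9173 ⇒ V=50.9173 continue | (k=2,j=1): S=128.4800, K−S=24.1000, hold=29.2075 ⇒ V=29.2075 continue | (k=2,j=2): S=161.7857, K−S=0.0000, hold=12.0026 ⇒ V=12.0026 continue  boundary S*=-
step 1: (k=1,j=0): S=114.4941, K−S=38.0859, hold=40.5267 ⇒ V=40.5267 continue | (k=1,j=1): S=144.1743, K−S=8.4057, hold=20.9863 ⇒ V=20.9863 continue  boundary S*=-
step 0: (k=0,j=0): S=128.4800, K−S=24.1000, hold=31.1807 ⇒ V=31.1807 continue  boundary S*=-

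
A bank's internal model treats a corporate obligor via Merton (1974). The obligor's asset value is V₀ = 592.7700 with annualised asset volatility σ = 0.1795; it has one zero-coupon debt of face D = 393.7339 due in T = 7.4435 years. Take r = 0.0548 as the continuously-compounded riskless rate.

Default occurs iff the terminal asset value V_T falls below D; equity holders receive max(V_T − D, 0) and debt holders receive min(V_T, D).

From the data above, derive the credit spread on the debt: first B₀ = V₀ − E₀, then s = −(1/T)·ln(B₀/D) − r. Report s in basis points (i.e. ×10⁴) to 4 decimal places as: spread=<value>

Apply the equity-as-call identities (strike 393.7339, horizon 7.4435 years):
d₁ = [ln(V₀/D) + (r + σ²/2)T] / (σ√T)
   = [ln(592.7700/393.7339) + (0.0548 + 0.5·0.1795²)·7.4435] / (0.1795·√7.4435)
   = [0.409131 + 0.527820] / 0.489726 = 1.913215
d₂ = d₁ − σ√T = 1.913215 − 0.489726 = 1.423489
N(d₁) = 0.972140,  N(d₂) = 0.922703,  e^(−rT) = 0.665043
E₀ = V₀·N(d₁) − D·e^(−rT)·N(d₂)
   = 592.7700·0.972140 − 393.7339·0.665043·0.922703 = 334.645620
B₀ = V₀ − E₀ = 592.7700 − 334.645620 = 258.124380
spread = −(1/T)·ln(B₀/D) − r = −(1/7.4435)·ln(258.124380/393.7339) − 0.0548 = 0.00192516
in basis points: 0.00192516 × 10⁴ = 19.2516 bp

spread=19.2516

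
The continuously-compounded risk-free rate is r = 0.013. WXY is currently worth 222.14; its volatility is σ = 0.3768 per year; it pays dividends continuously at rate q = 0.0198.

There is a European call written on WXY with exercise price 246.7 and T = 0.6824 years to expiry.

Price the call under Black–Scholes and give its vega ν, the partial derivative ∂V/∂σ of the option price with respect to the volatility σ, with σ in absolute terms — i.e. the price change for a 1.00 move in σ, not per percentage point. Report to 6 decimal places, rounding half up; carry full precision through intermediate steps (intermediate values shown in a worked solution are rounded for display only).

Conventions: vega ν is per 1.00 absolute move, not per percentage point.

σ√T = 0.3768·√0.6824 = 0.311265
d₁ = (ln(S/K) + (r−q+σ²/2)T) / (σ√T) = (ln(222.14/246.7) + (0.013−0.0198+0.3768²/2)·0.6824) / 0.311265 = (-0.104865 + 0.043803) / 0.311265 = -0.196175
d₂ = d₁ − σ√T = -0.196175 − 0.311265 = -0.507440
e^{−rT} = 0.991168
e^{−qT} = 0.986579
N(d₁) = 0.422236,  N(d₂) = 0.305923
Call price V = S·e^{−qT}·N(d₁) − K·e^{−rT}·N(d₂) = 92.536804 − 74.804618 = 17.732186
φ(d₁) = (1/√(2π))·e^{−d₁²/2} = 0.391339
ν = S·e^{−qT}·φ(d₁)·√T = 70.848637

price = 17.732186
ν = 70.848637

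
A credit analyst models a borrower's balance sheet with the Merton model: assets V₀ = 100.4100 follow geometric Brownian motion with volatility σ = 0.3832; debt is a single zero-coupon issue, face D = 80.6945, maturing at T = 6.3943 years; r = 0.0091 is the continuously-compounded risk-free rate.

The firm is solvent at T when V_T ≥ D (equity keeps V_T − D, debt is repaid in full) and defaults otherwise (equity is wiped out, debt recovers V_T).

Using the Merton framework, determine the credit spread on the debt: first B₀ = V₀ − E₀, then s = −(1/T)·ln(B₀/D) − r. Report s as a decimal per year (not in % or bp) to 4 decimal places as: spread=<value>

spread=0.0531

Work the structural quantities from V₀ = 100.4100 against face 80.6945:
d₁ = [ln(V₀/D) + (r + σ²/2)T] / (σ√T)
   = [ln(100.4100/80.6945) + (0.0091 + 0.5·0.3832²)·6.3943] / (0.3832·√6.3943)
   = [0.218591 + 0.527665] / 0.968996 = 0.770133
d₂ = d₁ − σ√T = 0.770133 − 0.968996 = -0.198863
N(d₁) = 0.779390,  N(d₂) = 0.421185,  e^(−rT) = 0.943472
E₀ = V₀·N(d₁) − D·e^(−rT)·N(d₂)
   = 100.4100·0.779390 − 80.6945·0.943472·0.421185 = 46.192411
B₀ = V₀ − E₀ = 100.4100 − 46.192411 = 54.217589
spread = −(1/T)·ln(B₀/D) − r = −(1/6.3943)·ln(54.217589/80.6945) − 0.0091 = 0.05309055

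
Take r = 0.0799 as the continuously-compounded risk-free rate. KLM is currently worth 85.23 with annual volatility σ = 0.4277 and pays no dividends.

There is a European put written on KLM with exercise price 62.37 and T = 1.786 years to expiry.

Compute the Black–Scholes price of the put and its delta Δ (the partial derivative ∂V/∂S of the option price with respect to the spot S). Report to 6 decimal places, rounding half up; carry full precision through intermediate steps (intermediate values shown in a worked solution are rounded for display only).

σ√T = 0.4277·√1.786 = 0.571584
d₁ = (ln(S/K) + (r+σ²/2)T) / (σ√T) = (ln(85.23/62.37) + (0.0799+0.4277²/2)·1.786) / 0.571584 = (0.312269 + 0.306055) / 0.571584 = 1.081774
d₂ = d₁ − σ√T = 1.081774 − 0.571584 = 0.510190
e^{−rT} = 0.867013
N(−d₁) = 0.139676,  N(−d₂) = 0.304959
Put price V = K·e^{−rT}·N(−d₂) − S·N(−d₁) = 16.490848 − 11.904627 = 4.586221
Δ = −N(−d₁) = -0.139676

price = 4.586221
Δ = -0.139676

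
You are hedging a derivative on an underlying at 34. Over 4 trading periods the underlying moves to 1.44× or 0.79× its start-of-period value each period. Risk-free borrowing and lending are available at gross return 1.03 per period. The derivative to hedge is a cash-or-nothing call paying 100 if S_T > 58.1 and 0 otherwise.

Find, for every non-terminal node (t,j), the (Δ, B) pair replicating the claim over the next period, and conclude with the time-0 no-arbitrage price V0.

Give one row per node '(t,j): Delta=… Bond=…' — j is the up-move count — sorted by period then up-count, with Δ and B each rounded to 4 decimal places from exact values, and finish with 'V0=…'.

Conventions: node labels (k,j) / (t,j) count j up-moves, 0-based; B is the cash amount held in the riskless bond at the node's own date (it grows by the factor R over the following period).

Arbitrage-free pricing uses the up-move probability p* = (R−d)/(u−d) = 0.3692, discounting each step at R = 1.03.
Payoffs at expiry: V(4,0)=0.0000, V(4,1)=0.0000, V(4,2)=0.0000, V(4,3)=100.0000, V(4,4)=100.0000
Node (3,0) S=16.7633: V=(p*·0.0000+(1−p*)·0.0000)/1.03=0.0000; Δ=(0.0000−0.0000)/(24.1392−13.2430)=0.0000; B=V−Δ·S=0.0000
Node (3,1) S=30.5559: V=(p*·0.0000+(1−p*)·0.0000)/1.03=0.0000; Δ=(0.0000−0.0000)/(44.0005−24.1392)=0.0000; B=V−Δ·S=0.0000
Node (3,2) S=55.6969: V=(p*·100.0000+(1−p*)·0.0000)/1.03=35.8476; Δ=(100.0000−0.0000)/(80.2035−44.0005)=2.7622; B=V−Δ·S=-117.9985
Node (3,3) S=101.5235: V=(p*·100.0000+(1−p*)·100.0000)/1.03=97.0874; Δ=(100.0000−100.0000)/(146.1938−80.2035)=0.0000; B=V−Δ·S=97.0874
Node (2,0) S=21.2194: V=(p*·0.0000+(1−p*)·0.0000)/1.03=0.0000; Δ=(0.0000−0.0000)/(30.5559−16.7633)=0.0000; B=V−Δ·S=0.0000
Node (2,1) S=38.6784: V=(p*·35.8476+(1−p*)·0.0000)/1.03=12.8505; Δ=(35.8476−0.0000)/(55.6969−30.5559)=1.4259; B=V−Δ·S=-42.2997
Node (2,2) S=70.5024: V=(p*·97.0874+(1−p*)·35.8476)/1.03=56.7565; Δ=(97.0874−35.8476)/(101.5235−55.6969)=1.3363; B=V−Δ·S=-37.4584
Node (1,0) S=26.8600: V=(p*·12.8505+(1−p*)·0.0000)/1.03=4.6066; Δ=(12.8505−0.0000)/(38.6784−21.2194)=0.7360; B=V−Δ·S=-15.1634
Node (1,1) S=48.9600: V=(p*·56.7565+(1−p*)·12.8505)/1.03=28.2155; Δ=(56.7565−12.8505)/(70.5024−38.6784)=1.3797; B=V−Δ·S=-39.3322
Node (0,0) S=34.0000: V=(p*·28.2155+(1−p*)·4.6066)/1.03=12.9357; Δ=(28.2155−4.6066)/(48.9600−26.8600)=1.0683; B=V−Δ·S=-23.3857
Check: Δ(0,0)·S0 + B(0,0) = 12.9357 = V0.

(0,0): Delta=1.0683 Bond=-23.3857
(1,0): Delta=0.7360 Bond=-15.1634
(1,1): Delta=1.3797 Bond=-39.3322
(2,0): Delta=0.0000 Bond=0.0000
(2,1): Delta=1.4259 Bond=-42.2997
(2,2): Delta=1.3363 Bond=-37.4584
(3,0): Delta=0.0000 Bond=0.0000
(3,1): Delta=0.0000 Bond=0.0000
(3,2): Delta=2.7622 Bond=-117.9985
(3,3): Delta=0.0000 Bond=97.0874
V0=12.9357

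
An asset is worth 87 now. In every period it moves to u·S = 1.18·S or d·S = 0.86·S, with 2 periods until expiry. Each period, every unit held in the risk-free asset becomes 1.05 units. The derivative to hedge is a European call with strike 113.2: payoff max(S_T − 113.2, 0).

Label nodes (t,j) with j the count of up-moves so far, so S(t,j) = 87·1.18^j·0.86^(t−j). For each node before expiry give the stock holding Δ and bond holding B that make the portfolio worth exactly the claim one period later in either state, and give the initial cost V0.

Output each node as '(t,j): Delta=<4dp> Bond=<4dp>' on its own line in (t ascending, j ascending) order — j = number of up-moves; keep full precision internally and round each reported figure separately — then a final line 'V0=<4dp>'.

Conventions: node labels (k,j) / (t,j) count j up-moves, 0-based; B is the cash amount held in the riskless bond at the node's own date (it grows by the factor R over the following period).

(0,0): Delta=0.1613 Bond=-11.4902
(1,0): Delta=0.0000 Bond=0.0000
(1,1): Delta=0.2417 Bond=-20.3195
V0=2.5385

Risk-neutral probability p* = (R−d)/(u−d) = (1.05−0.86)/(1.18−0.86) = 0.5938.
Expiry values: V(2,0)=0.0000, V(2,1)=0.0000, V(2,2)=7.9388
(1,0): S=74.8200. Δ = (V_up−V_dn)/(S_up−S_dn) = (0.0000−0.0000)/(88.2876−64.3452) = 0.0000. V = [p*·0.0000 + (1−p*)·0.0000]/1.05 = 0.0000. B = V − Δ·S = 0.0000.
(1,1): S=102.6600. Δ = (V_up−V_dn)/(S_up−S_dn) = (7.9388−0.0000)/(121.1388−88.2876) = 0.2417. V = [p*·7.9388 + (1−p*)·0.0000]/1.05 = 4.4892. B = V − Δ·S = -20.3195.
(0,0): S=87.0000. Δ = (V_up−V_dn)/(S_up−S_dn) = (4.4892−0.0000)/(102.6600−74.8200) = 0.1613. V = [p*·4.4892 + (1−p*)·0.0000]/1.05 = 2.5385. B = V − Δ·S = -11.4902.
Sanity check at the root: Δ(0,0)·S0 + B(0,0) reproduces V0 = 2.5385.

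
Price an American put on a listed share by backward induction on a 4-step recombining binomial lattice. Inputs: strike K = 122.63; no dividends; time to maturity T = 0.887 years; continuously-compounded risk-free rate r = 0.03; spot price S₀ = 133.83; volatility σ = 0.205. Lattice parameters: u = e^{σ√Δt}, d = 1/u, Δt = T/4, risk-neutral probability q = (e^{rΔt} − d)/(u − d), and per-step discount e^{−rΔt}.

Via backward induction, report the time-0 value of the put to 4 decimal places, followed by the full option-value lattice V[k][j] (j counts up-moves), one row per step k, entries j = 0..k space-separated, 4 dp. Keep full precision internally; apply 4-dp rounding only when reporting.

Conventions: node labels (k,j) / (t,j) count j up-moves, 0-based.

price = 4.7345
tree:
4.7345
8.2600 1.4147
13.9512 2.9088 0.0000
22.4504 5.9808 0.0000 0.0000
31.6691 12.2973 0.0000 0.0000 0.0000

Δt=0.22175, u=1.10135, d=0.90798, q=0.51040, disc=e^(-rΔt)=0.99337
k=4 terminal: V=max(K-S,0) → 31.6691 12.2973 0.0000 0.0000 0.0000
k=3: j=0 S=100.1796 intr=22.4504 cont=21.6373 V=22.4504[EX]; j=1 S=121.5147 intr=1.1153 cont=5.9808 V=5.9808[hold]; j=2 S=147.3934 intr=0.0000 cont=0.0000 V=0.0000[hold]; j=3 S=178.7836 intr=0.0000 cont=0.0000 V=0.0000[hold]
k=2: j=0 S=110.3327 intr=12.2973 cont=13.9512 V=13.9512[hold]; j=1 S=133.8300 intr=0.0000 cont=2.9088 V=2.9088[hold]; j=2 S=162.3315 intr=0.0000 cont=0.0000 V=0.0000[hold]
k=1: j=0 S=121.5147 intr=1.1153 cont=8.2600 V=8.2600[hold]; j=1 S=147.3934 intr=0.0000 cont=1.4147 V=1.4147[hold]
k=0: j=0 S=133.8300 intr=0.0000 cont=4.7345 V=4.7345[hold]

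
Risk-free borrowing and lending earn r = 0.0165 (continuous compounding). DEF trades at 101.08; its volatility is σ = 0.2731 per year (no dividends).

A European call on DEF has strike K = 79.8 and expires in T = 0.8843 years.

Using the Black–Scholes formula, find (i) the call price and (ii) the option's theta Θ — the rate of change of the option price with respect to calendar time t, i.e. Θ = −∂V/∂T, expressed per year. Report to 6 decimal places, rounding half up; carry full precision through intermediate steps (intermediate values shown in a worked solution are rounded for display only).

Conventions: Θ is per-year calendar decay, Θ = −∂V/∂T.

σ√T = 0.2731·√0.8843 = 0.256816
d₁ = (ln(S/K) + (r+σ²/2)T) / (σ√T) = (ln(101.08/79.8) + (0.0165+0.2731²/2)·0.8843) / 0.256816 = (0.236389 + 0.047568) / 0.256816 = 1.105684
d₂ = d₁ − σ√T = 1.105684 − 0.256816 = 0.848868
e^{−rT} = 0.985515
N(d₁) = 0.865568,  N(d₂) = 0.802023
Call price V = S·N(d₁) − K·e^{−rT}·N(d₂) = 87.491639 − 63.074343 = 24.417297
φ(d₁) = (1/√(2π))·e^{−d₁²/2} = 0.216491
Θ = −S·φ(d₁)·σ/(2√T) − r·K·e^{−rT}·N(d₂) = −3.177582 − 1.040727 = -4.218309

price = 24.417297
Θ = -4.218309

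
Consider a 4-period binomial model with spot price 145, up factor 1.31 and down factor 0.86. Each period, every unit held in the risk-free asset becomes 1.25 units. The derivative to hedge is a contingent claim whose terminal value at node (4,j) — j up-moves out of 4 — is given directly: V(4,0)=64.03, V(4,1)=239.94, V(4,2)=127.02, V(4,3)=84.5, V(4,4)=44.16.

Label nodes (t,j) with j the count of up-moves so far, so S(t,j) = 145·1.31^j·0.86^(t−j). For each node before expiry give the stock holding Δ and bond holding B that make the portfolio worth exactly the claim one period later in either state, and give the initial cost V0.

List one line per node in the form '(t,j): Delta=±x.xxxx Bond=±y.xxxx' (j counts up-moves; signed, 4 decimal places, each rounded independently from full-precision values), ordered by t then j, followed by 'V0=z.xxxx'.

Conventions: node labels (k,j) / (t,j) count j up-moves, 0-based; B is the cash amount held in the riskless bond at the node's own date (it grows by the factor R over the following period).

Risk-neutral probability p* = (R−d)/(u−d) = (1.25−0.86)/(1.31−0.86) = 0.8667.
Expiry values: V(4,0)=64.0300, V(4,1)=239.9400, V(4,2)=127.0200, V(4,3)=84.5000, V(4,4)=44.1600
  t=3,j=0: stock 92.2281 → up 120.8188 (V=239.9400), down 79.3162 (V=64.0300). Price 173.1883; hedge Δ=4.2385, bond B=-217.7228.
  t=3,j=1: stock 140.4870 → up 184.0380 (V=127.0200), down 120.8188 (V=239.9400). Price 113.6608; hedge Δ=-1.7862, bond B=364.5941.
  t=3,j=2: stock 213.9977 → up 280.3369 (V=84.5000), down 184.0380 (V=127.0200). Price 72.1355; hedge Δ=-0.4415, bond B=166.6244.
  t=3,j=3: stock 325.9732 → up 427.0249 (V=44.1600), down 280.3369 (V=84.5000). Price 39.6309; hedge Δ=-0.2750, bond B=129.2754.
  t=2,j=0: stock 107.2420 → up 140.4870 (V=113.6608), down 92.2281 (V=173.1883). Price 97.2782; hedge Δ=-1.2335, bond B=229.5615.
  t=2,j=1: stock 163.3570 → up 213.9977 (V=72.1355), down 140.4870 (V=113.6608). Price 62.1377; hedge Δ=-0.5649, bond B=154.4163.
  t=2,j=2: stock 248.8345 → up 325.9732 (V=39.6309), down 213.9977 (V=72.1355). Price 35.1719; hedge Δ=-0.2903, bond B=107.4042.
  t=1,j=0: stock 124.7000 → up 163.3570 (V=62.1377), down 107.2420 (V=97.2782). Price 53.4585; hedge Δ=-0.6262, bond B=131.5485.
  t=1,j=1: stock 189.9500 → up 248.8345 (V=35.1719), down 163.3570 (V=62.1377). Price 31.0139; hedge Δ=-0.3155, bond B=90.9380.
  t=0,j=0: stock 145.0000 → up 189.9500 (V=31.0139), down 124.7000 (V=53.4585). Price 27.2052; hedge Δ=-0.3440, bond B=77.0822.
Verification: the root portfolio costs Δ(0,0)·S0 + B(0,0) = 27.2052, matching V0.

(0,0): Delta=-0.3440 Bond=77.0822
(1,0): Delta=-0.6262 Bond=131.5485
(1,1): Delta=-0.3155 Bond=90.9380
(2,0): Delta=-1.2335 Bond=229.5615
(2,1): Delta=-0.5649 Bond=154.4163
(2,2): Delta=-0.2903 Bond=107.4042
(3,0): Delta=4.2385 Bond=-217.7228
(3,1): Delta=-1.7862 Bond=364.5941
(3,2): Delta=-0.4415 Bond=166.6244
(3,3): Delta=-0.2750 Bond=129.2754
V0=27.2052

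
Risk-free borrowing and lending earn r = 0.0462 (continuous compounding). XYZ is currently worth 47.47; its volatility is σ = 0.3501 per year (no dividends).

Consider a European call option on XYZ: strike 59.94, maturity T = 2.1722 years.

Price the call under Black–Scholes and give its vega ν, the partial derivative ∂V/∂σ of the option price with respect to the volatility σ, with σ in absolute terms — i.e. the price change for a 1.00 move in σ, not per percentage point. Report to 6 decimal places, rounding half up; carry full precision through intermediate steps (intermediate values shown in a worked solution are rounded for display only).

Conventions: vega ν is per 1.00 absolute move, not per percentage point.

σ√T = 0.3501·√2.1722 = 0.515991
d₁ = (ln(S/K) + (r+σ²/2)T) / (σ√T) = (ln(47.47/59.94) + (0.0462+0.3501²/2)·2.1722) / 0.515991 = (-0.233246 + 0.233479) / 0.515991 = 0.000451
d₂ = d₁ − σ√T = 0.000451 − 0.515991 = -0.515540
e^{−rT} = 0.904516
N(d₁) = 0.500180,  N(d₂) = 0.303088
Call price V = S·N(d₁) − K·e^{−rT}·N(d₂) = 23.743544 − 16.432420 = 7.311124
φ(d₁) = (1/√(2π))·e^{−d₁²/2} = 0.398942
ν = S·φ(d₁)·√T = 27.911242

price = 7.311124
ν = 27.911242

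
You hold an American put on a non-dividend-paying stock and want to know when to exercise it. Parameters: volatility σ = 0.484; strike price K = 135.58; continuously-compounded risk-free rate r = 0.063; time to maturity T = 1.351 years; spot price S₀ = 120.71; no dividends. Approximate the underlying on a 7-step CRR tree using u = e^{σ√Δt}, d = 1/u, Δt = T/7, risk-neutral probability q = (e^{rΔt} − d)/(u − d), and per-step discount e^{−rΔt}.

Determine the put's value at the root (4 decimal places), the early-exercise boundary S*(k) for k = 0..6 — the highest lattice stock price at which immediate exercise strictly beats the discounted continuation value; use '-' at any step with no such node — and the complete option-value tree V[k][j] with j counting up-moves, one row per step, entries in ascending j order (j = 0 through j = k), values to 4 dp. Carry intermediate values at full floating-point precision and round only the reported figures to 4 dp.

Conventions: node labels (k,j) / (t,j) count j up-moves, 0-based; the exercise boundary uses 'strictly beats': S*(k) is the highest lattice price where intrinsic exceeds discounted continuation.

Δt=0.19300, u=1.23693, d=0.80846, q=0.47559, disc=e^(-rΔt)=0.98791
k=7 terminal: V=max(K-S,0) → 108.3319 93.8908 71.7960 37.9913 0.0000 0.0000 0.0000 0.0000
k=6: j=0 S=33.7039 intr=101.8761 cont=100.2376 V=101.8761[EX]; j=1 S=51.5665 intr=84.0135 cont=82.3750 V=84.0135[EX]; j=2 S=78.8961 intr=56.6839 cont=55.0454 V=56.6839[EX]; j=3 S=120.7100 intr=14.8700 cont=19.6822 V=19.6822[hold]; j=4 S=184.6848 intr=0.0000 cont=0.0000 V=0.0000[hold]; j=5 S=282.5654 intr=0.0000 cont=0.0000 V=0.0000[hold]; j=6 S=432.3215 intr=0.0000 cont=0.0000 V=0.0000[hold]  S*(6)=78.8961
k=5: j=0 S=41.6892 intr=93.8908 cont=92.2523 V=93.8908[EX]; j=1 S=63.7840 intr=71.7960 cont=70.1575 V=71.7960[EX]; j=2 S=97.5887 intr=37.9913 cont=38.6138 V=38.6138[hold]; j=3 S=149.3094 intr=0.0000 cont=10.1967 V=10.1967[hold]; j=4 S=228.4415 intr=0.0000 cont=0.0000 V=0.0000[hold]; j=5 S=349.5126 intr=0.0000 cont=0.0000 V=0.0000[hold]  S*(5)=63.7840
k=4: j=0 S=51.5665 intr=84.0135 cont=82.3750 V=84.0135[EX]; j=1 S=78.8961 intr=56.6839 cont=55.3378 V=56.6839[EX]; j=2 S=120.7100 intr=14.8700 cont=24.7955 V=24.7955[hold]; j=3 S=184.6848 intr=0.0000 cont=5.2826 V=5.2826[hold]; j=4 S=282.5654 intr=0.0000 cont=0.0000 V=0.0000[hold]  S*(4)=78.8961
k=3: j=0 S=63.7840 intr=71.7960 cont=70.1575 V=71.7960[EX]; j=1 S=97.5887 intr=37.9913 cont=41.0163 V=41.0163[hold]; j=2 S=149.3094 intr=0.0000 cont=15.3278 V=15.3278[hold]; j=3 S=228.4415 intr=0.0000 cont=2.7368 V=2.7368[hold]  S*(3)=63.7840
k=2: j=0 S=78.8961 intr=56.6839 cont=56.4666 V=56.6839[EX]; j=1 S=120.7100 intr=14.8700 cont=28.4510 V=28.4510[hold]; j=2 S=184.6848 intr=0.0000 cont=9.2267 V=9.2267[hold]  S*(2)=78.8961
k=1: j=0 S=97.5887 intr=37.9913 cont=42.7338 V=42.7338[hold]; j=1 S=149.3094 intr=0.0000 cont=19.0747 V=19.0747[hold]  S*(1)=-
k=0: j=0 S=120.7100 intr=14.8700 cont=31.1012 V=31.1012[hold]  S*(0)=-

price = 31.1012
boundary = - - 78.8961 63.7840 78.8961 63.7840 78.8961
tree:
31.1012
42.7338 19.0747
56.6839 28.4510 9.2267
71.7960 41.0163 15.3278 2.7368
84.0135 56.6839 24.7955 5.2826 0.0000
93.8908 71.7960 38.6138 10.1967 0.0000 0.0000
101.8761 84.0135 56.6839 19.6822 0.0000 0.0000 0.0000
108.3319 93.8908 71.7960 37.9913 0.0000 0.0000 0.0000 0.0000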